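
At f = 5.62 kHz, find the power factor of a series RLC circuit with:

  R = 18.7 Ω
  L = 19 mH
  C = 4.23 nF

Step 1 — Angular frequency: ω = 2π·f = 2π·5620 = 3.531e+04 rad/s.
Step 2 — Component impedances:
  R: Z = R = 18.7 Ω
  L: Z = jωL = j·3.531e+04·0.019 = 0 + j670.9 Ω
  C: Z = 1/(jωC) = -j/(ω·C) = 0 - j6695 Ω
Step 3 — Series combination: Z_total = R + L + C = 18.7 - j6024 Ω = 6024∠-89.8° Ω.
Step 4 — Power factor: PF = cos(φ) = Re(Z)/|Z| = 18.7/6024 = 0.003104.
Step 5 — Type: Im(Z) = -6024 ⇒ leading (phase φ = -89.8°).

PF = 0.003104 (leading, φ = -89.8°)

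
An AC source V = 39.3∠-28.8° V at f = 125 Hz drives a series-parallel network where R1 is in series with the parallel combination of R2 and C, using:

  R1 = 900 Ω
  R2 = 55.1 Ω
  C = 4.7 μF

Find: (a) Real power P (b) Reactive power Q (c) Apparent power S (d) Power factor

Step 1 — Angular frequency: ω = 2π·f = 2π·125 = 785.4 rad/s.
Step 2 — Component impedances:
  R1: Z = R = 900 Ω
  R2: Z = R = 55.1 Ω
  C: Z = 1/(jωC) = -j/(ω·C) = 0 - j270.9 Ω
Step 3 — Parallel branch: R2 || C = 1/(1/R2 + 1/C) = 52.91 - j10.76 Ω.
Step 4 — Series with R1: Z_total = R1 + (R2 || C) = 952.9 - j10.76 Ω = 953∠-0.6° Ω.
Step 5 — Source phasor: V = 39.3∠-28.8° V = 34.44 - j18.93 V.
Step 6 — Current: I = V / Z = 0.03636 - j0.01946 A = 0.04124∠-28.2° A.
Step 7 — Complex power: S = V·I* = 1.621 - j0.0183 VA.
Step 8 — Real power: P = Re(S) = 1.621 W.
Step 9 — Reactive power: Q = Im(S) = -0.0183 VAR.
Step 10 — Apparent power: |S| = 1.621 VA.
Step 11 — Power factor: PF = P/|S| = 0.9999 (leading).

(a) P = 1.621 W  (b) Q = -0.0183 VAR  (c) S = 1.621 VA  (d) PF = 0.9999 (leading)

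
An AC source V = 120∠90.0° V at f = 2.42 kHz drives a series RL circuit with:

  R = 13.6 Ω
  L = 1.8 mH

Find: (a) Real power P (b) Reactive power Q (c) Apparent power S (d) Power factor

Step 1 — Angular frequency: ω = 2π·f = 2π·2420 = 1.521e+04 rad/s.
Step 2 — Component impedances:
  R: Z = R = 13.6 Ω
  L: Z = jωL = j·1.521e+04·0.0018 = 0 + j27.37 Ω
Step 3 — Series combination: Z_total = R + L = 13.6 + j27.37 Ω = 30.56∠63.6° Ω.
Step 4 — Source phasor: V = 120∠90.0° V = 0 + j120 V.
Step 5 — Current: I = V / Z = 3.516 + j1.747 A = 3.926∠26.4° A.
Step 6 — Complex power: S = V·I* = 209.7 + j421.9 VA.
Step 7 — Real power: P = Re(S) = 209.7 W.
Step 8 — Reactive power: Q = Im(S) = 421.9 VAR.
Step 9 — Apparent power: |S| = 471.2 VA.
Step 10 — Power factor: PF = P/|S| = 0.445 (lagging).

(a) P = 209.7 W  (b) Q = 421.9 VAR  (c) S = 471.2 VA  (d) PF = 0.445 (lagging)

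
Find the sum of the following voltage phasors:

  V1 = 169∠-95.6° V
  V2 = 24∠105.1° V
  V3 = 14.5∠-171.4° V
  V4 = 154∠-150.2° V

Step 1 — Convert each phasor to rectangular form:
  V1 = 169·(cos(-95.6°) + j·sin(-95.6°)) = -16.49 - j168.2 V
  V2 = 24·(cos(105.1°) + j·sin(105.1°)) = -6.252 + j23.17 V
  V3 = 14.5·(cos(-171.4°) + j·sin(-171.4°)) = -14.34 - j2.168 V
  V4 = 154·(cos(-150.2°) + j·sin(-150.2°)) = -133.6 - j76.53 V
Step 2 — Sum components: V_total = -170.7 - j223.7 V.
Step 3 — Convert to polar: |V_total| = 281.4 V, ∠V_total = -127.3°.

V_total = 281.4∠-127.3° V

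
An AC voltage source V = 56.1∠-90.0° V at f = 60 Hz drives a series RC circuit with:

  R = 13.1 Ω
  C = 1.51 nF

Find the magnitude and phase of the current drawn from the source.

Step 1 — Angular frequency: ω = 2π·f = 2π·60 = 377 rad/s.
Step 2 — Component impedances:
  R: Z = R = 13.1 Ω
  C: Z = 1/(jωC) = -j/(ω·C) = 0 - j1.757e+06 Ω
Step 3 — Series combination: Z_total = R + C = 13.1 - j1.757e+06 Ω = 1.757e+06∠-90.0° Ω.
Step 4 — Source phasor: V = 56.1∠-90.0° V = 0 - j56.1 V.
Step 5 — Ohm's law: I = V / Z_total = (0 - j56.1) / (13.1 - j1.757e+06) = 3.194e-05 - j2.381e-10 A.
Step 6 — Convert to polar: |I| = 3.194e-05 A, ∠I = -0.0°.

I = 3.194e-05∠-0.0° A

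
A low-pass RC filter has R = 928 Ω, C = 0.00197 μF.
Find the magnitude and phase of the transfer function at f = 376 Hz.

Step 1 — Angular frequency: ω = 2π·376 = 2362 rad/s.
Step 2 — Transfer function: H(jω) = 1/(1 + jωRC).
Step 3 — Denominator: 1 + jωRC = 1 + j·2362·928·1.97e-09 = 1 + j0.004319.
Step 4 — H = 1 - j0.004319.
Step 5 — Magnitude: |H| = 1 (-0.0 dB); phase: φ = -0.2°.

|H| = 1 (-0.0 dB), φ = -0.2°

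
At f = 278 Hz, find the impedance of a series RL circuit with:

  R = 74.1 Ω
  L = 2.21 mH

Step 1 — Angular frequency: ω = 2π·f = 2π·278 = 1747 rad/s.
Step 2 — Component impedances:
  R: Z = R = 74.1 Ω
  L: Z = jωL = j·1747·0.00221 = 0 + j3.86 Ω
Step 3 — Series combination: Z_total = R + L = 74.1 + j3.86 Ω = 74.2∠3.0° Ω.

Z = 74.1 + j3.86 Ω = 74.2∠3.0° Ω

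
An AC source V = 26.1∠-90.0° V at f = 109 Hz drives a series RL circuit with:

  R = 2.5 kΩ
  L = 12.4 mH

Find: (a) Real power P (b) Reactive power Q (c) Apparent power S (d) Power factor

Step 1 — Angular frequency: ω = 2π·f = 2π·109 = 684.9 rad/s.
Step 2 — Component impedances:
  R: Z = R = 2500 Ω
  L: Z = jωL = j·684.9·0.0124 = 0 + j8.492 Ω
Step 3 — Series combination: Z_total = R + L = 2500 + j8.492 Ω = 2500∠0.2° Ω.
Step 4 — Source phasor: V = 26.1∠-90.0° V = 0 - j26.1 V.
Step 5 — Current: I = V / Z = -3.546e-05 - j0.01044 A = 0.01044∠-90.2° A.
Step 6 — Complex power: S = V·I* = 0.2725 + j0.0009256 VA.
Step 7 — Real power: P = Re(S) = 0.2725 W.
Step 8 — Reactive power: Q = Im(S) = 0.0009256 VAR.
Step 9 — Apparent power: |S| = 0.2725 VA.
Step 10 — Power factor: PF = P/|S| = 1 (lagging).

(a) P = 0.2725 W  (b) Q = 0.0009256 VAR  (c) S = 0.2725 VA  (d) PF = 1 (lagging)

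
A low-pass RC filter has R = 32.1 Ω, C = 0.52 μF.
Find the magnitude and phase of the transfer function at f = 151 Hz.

Step 1 — Angular frequency: ω = 2π·151 = 948.8 rad/s.
Step 2 — Transfer function: H(jω) = 1/(1 + jωRC).
Step 3 — Denominator: 1 + jωRC = 1 + j·948.8·32.1·5.2e-07 = 1 + j0.01584.
Step 4 — H = 0.9997 - j0.01583.
Step 5 — Magnitude: |H| = 0.9999 (-0.0 dB); phase: φ = -0.9°.

|H| = 0.9999 (-0.0 dB), φ = -0.9°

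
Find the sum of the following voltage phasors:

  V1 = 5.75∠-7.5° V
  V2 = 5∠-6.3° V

Step 1 — Convert each phasor to rectangular form:
  V1 = 5.75·(cos(-7.5°) + j·sin(-7.5°)) = 5.701 - j0.7505 V
  V2 = 5·(cos(-6.3°) + j·sin(-6.3°)) = 4.97 - j0.5487 V
Step 2 — Sum components: V_total = 10.67 - j1.299 V.
Step 3 — Convert to polar: |V_total| = 10.75 V, ∠V_total = -6.9°.

V_total = 10.75∠-6.9° V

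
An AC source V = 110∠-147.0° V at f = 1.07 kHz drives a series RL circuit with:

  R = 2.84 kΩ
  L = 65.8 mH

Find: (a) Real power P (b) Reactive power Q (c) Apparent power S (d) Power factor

Step 1 — Angular frequency: ω = 2π·f = 2π·1070 = 6723 rad/s.
Step 2 — Component impedances:
  R: Z = R = 2840 Ω
  L: Z = jωL = j·6723·0.0658 = 0 + j442.4 Ω
Step 3 — Series combination: Z_total = R + L = 2840 + j442.4 Ω = 2874∠8.9° Ω.
Step 4 — Source phasor: V = 110∠-147.0° V = -92.25 - j59.91 V.
Step 5 — Current: I = V / Z = -0.03492 - j0.01566 A = 0.03827∠-155.9° A.
Step 6 — Complex power: S = V·I* = 4.16 + j0.6479 VA.
Step 7 — Real power: P = Re(S) = 4.16 W.
Step 8 — Reactive power: Q = Im(S) = 0.6479 VAR.
Step 9 — Apparent power: |S| = 4.21 VA.
Step 10 — Power factor: PF = P/|S| = 0.9881 (lagging).

(a) P = 4.16 W  (b) Q = 0.6479 VAR  (c) S = 4.21 VA  (d) PF = 0.9881 (lagging)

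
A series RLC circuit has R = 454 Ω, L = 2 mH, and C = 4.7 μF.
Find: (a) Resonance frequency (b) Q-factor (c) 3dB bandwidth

Step 1 — Resonance condition Im(Z)=0 gives ω₀ = 1/√(LC).
Step 2 — ω₀ = 1/√(0.002·4.7e-06) = 1.031e+04 rad/s.
Step 3 — f₀ = ω₀/(2π) = 1642 Hz.
Step 4 — Series Q: Q = ω₀L/R = 1.031e+04·0.002/454 = 0.04544.
Step 5 — 3dB bandwidth: Δω = ω₀/Q = 2.27e+05 rad/s; BW = Δω/(2π) = 3.613e+04 Hz.

(a) f₀ = 1642 Hz  (b) Q = 0.04544  (c) BW = 3.613e+04 Hz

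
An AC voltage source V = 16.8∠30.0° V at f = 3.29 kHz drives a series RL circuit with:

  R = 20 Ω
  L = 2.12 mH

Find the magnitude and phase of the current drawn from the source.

Step 1 — Angular frequency: ω = 2π·f = 2π·3290 = 2.067e+04 rad/s.
Step 2 — Component impedances:
  R: Z = R = 20 Ω
  L: Z = jωL = j·2.067e+04·0.00212 = 0 + j43.82 Ω
Step 3 — Series combination: Z_total = R + L = 20 + j43.82 Ω = 48.17∠65.5° Ω.
Step 4 — Source phasor: V = 16.8∠30.0° V = 14.55 + j8.4 V.
Step 5 — Ohm's law: I = V / Z_total = (14.55 + j8.4) / (20 + j43.82) = 0.284 - j0.2024 A.
Step 6 — Convert to polar: |I| = 0.3488 A, ∠I = -35.5°.

I = 0.3488∠-35.5° A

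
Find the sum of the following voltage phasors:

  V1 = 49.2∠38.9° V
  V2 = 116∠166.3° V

Step 1 — Convert each phasor to rectangular form:
  V1 = 49.2·(cos(38.9°) + j·sin(38.9°)) = 38.29 + j30.9 V
  V2 = 116·(cos(166.3°) + j·sin(166.3°)) = -112.7 + j27.47 V
Step 2 — Sum components: V_total = -74.41 + j58.37 V.
Step 3 — Convert to polar: |V_total| = 94.57 V, ∠V_total = 141.9°.

V_total = 94.57∠141.9° V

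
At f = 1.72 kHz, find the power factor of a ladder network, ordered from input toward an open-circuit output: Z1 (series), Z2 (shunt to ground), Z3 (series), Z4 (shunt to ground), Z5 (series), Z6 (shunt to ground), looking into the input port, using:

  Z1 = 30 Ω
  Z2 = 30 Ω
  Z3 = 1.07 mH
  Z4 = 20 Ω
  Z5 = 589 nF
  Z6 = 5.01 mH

Step 1 — Angular frequency: ω = 2π·f = 2π·1720 = 1.081e+04 rad/s.
Step 2 — Component impedances:
  Z1: Z = R = 30 Ω
  Z2: Z = R = 30 Ω
  Z3: Z = jωL = j·1.081e+04·0.00107 = 0 + j11.56 Ω
  Z4: Z = R = 20 Ω
  Z5: Z = 1/(jωC) = -j/(ω·C) = 0 - j157.1 Ω
  Z6: Z = jωL = j·1.081e+04·0.00501 = 0 + j54.14 Ω
Step 3 — Ladder network (open output): work backward from the far end, alternating series and parallel combinations. Z_in = 42.18 + j2.828 Ω = 42.28∠3.8° Ω.
Step 4 — Power factor: PF = cos(φ) = Re(Z)/|Z| = 42.183/42.278 = 0.9978.
Step 5 — Type: Im(Z) = 2.828 ⇒ lagging (phase φ = 3.8°).

PF = 0.9978 (lagging, φ = 3.8°)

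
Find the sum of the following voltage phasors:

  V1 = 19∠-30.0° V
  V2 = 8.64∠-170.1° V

Step 1 — Convert each phasor to rectangular form:
  V1 = 19·(cos(-30.0°) + j·sin(-30.0°)) = 16.45 - j9.5 V
  V2 = 8.64·(cos(-170.1°) + j·sin(-170.1°)) = -8.511 - j1.485 V
Step 2 — Sum components: V_total = 7.943 - j10.99 V.
Step 3 — Convert to polar: |V_total| = 13.56 V, ∠V_total = -54.1°.

V_total = 13.56∠-54.1° V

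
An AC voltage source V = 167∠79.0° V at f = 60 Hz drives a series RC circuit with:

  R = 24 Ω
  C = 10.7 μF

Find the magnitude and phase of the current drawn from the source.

Step 1 — Angular frequency: ω = 2π·f = 2π·60 = 377 rad/s.
Step 2 — Component impedances:
  R: Z = R = 24 Ω
  C: Z = 1/(jωC) = -j/(ω·C) = 0 - j247.9 Ω
Step 3 — Series combination: Z_total = R + C = 24 - j247.9 Ω = 249.1∠-84.5° Ω.
Step 4 — Source phasor: V = 167∠79.0° V = 31.87 + j163.9 V.
Step 5 — Ohm's law: I = V / Z_total = (31.87 + j163.9) / (24 - j247.9) = -0.6428 + j0.1908 A.
Step 6 — Convert to polar: |I| = 0.6705 A, ∠I = 163.5°.

I = 0.6705∠163.5° A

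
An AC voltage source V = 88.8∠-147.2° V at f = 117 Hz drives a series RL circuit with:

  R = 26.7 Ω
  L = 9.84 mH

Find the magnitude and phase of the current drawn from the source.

Step 1 — Angular frequency: ω = 2π·f = 2π·117 = 735.1 rad/s.
Step 2 — Component impedances:
  R: Z = R = 26.7 Ω
  L: Z = jωL = j·735.1·0.00984 = 0 + j7.234 Ω
Step 3 — Series combination: Z_total = R + L = 26.7 + j7.234 Ω = 27.66∠15.2° Ω.
Step 4 — Source phasor: V = 88.8∠-147.2° V = -74.64 - j48.1 V.
Step 5 — Ohm's law: I = V / Z_total = (-74.64 - j48.1) / (26.7 + j7.234) = -3.059 - j0.9728 A.
Step 6 — Convert to polar: |I| = 3.21 A, ∠I = -162.4°.

I = 3.21∠-162.4° A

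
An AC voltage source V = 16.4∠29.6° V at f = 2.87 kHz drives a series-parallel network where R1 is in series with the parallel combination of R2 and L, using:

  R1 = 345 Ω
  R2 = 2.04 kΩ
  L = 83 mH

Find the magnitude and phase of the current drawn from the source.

Step 1 — Angular frequency: ω = 2π·f = 2π·2870 = 1.803e+04 rad/s.
Step 2 — Component impedances:
  R1: Z = R = 345 Ω
  R2: Z = R = 2040 Ω
  L: Z = jωL = j·1.803e+04·0.083 = 0 + j1497 Ω
Step 3 — Parallel branch: R2 || L = 1/(1/R2 + 1/L) = 713.9 + j973 Ω.
Step 4 — Series with R1: Z_total = R1 + (R2 || L) = 1059 + j973 Ω = 1438∠42.6° Ω.
Step 5 — Source phasor: V = 16.4∠29.6° V = 14.26 + j8.101 V.
Step 6 — Ohm's law: I = V / Z_total = (14.26 + j8.101) / (1059 + j973) = 0.01111 - j0.002562 A.
Step 7 — Convert to polar: |I| = 0.0114 A, ∠I = -13.0°.

I = 0.0114∠-13.0° A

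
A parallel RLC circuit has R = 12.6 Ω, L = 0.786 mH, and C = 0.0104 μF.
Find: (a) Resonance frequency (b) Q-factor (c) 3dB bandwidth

Step 1 — Resonance: ω₀ = 1/√(LC) = 1/√(0.000786·1.04e-08) = 3.498e+05 rad/s.
Step 2 — f₀ = ω₀/(2π) = 5.567e+04 Hz.
Step 3 — Parallel Q: Q = R/(ω₀L) = 12.6/(3.498e+05·0.000786) = 0.04583.
Step 4 — Bandwidth: Δω = ω₀/Q = 7.631e+06 rad/s; BW = Δω/(2π) = 1.215e+06 Hz.

(a) f₀ = 5.567e+04 Hz  (b) Q = 0.04583  (c) BW = 1.215e+06 Hz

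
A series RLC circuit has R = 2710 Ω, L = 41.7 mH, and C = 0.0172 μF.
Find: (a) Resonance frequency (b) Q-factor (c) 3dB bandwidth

Step 1 — Resonance: ω₀ = 1/√(LC) = 1/√(0.0417·1.72e-08) = 3.734e+04 rad/s.
Step 2 — f₀ = ω₀/(2π) = 5943 Hz.
Step 3 — Series Q: Q = ω₀L/R = 3.734e+04·0.0417/2710 = 0.5746.
Step 4 — Bandwidth: Δω = ω₀/Q = 6.499e+04 rad/s; BW = Δω/(2π) = 1.034e+04 Hz.

(a) f₀ = 5943 Hz  (b) Q = 0.5746  (c) BW = 1.034e+04 Hz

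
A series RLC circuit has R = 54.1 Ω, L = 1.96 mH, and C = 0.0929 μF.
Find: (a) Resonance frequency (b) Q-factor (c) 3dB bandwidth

Step 1 — Resonance: ω₀ = 1/√(LC) = 1/√(0.00196·9.29e-08) = 7.411e+04 rad/s.
Step 2 — f₀ = ω₀/(2π) = 1.179e+04 Hz.
Step 3 — Series Q: Q = ω₀L/R = 7.411e+04·0.00196/54.1 = 2.685.
Step 4 — Bandwidth: Δω = ω₀/Q = 2.76e+04 rad/s; BW = Δω/(2π) = 4393 Hz.

(a) f₀ = 1.179e+04 Hz  (b) Q = 2.685  (c) BW = 4393 Hz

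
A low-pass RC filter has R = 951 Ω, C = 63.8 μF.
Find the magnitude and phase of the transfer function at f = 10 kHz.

Step 1 — Angular frequency: ω = 2π·1e+04 = 6.283e+04 rad/s.
Step 2 — Transfer function: H(jω) = 1/(1 + jωRC).
Step 3 — Denominator: 1 + jωRC = 1 + j·6.283e+04·951·6.38e-05 = 1 + j3812.
Step 4 — H = 6.881e-08 - j0.0002623.
Step 5 — Magnitude: |H| = 0.0002623 (-71.6 dB); phase: φ = -90.0°.

|H| = 0.0002623 (-71.6 dB), φ = -90.0°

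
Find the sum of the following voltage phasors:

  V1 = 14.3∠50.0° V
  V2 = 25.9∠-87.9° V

Step 1 — Convert each phasor to rectangular form:
  V1 = 14.3·(cos(50.0°) + j·sin(50.0°)) = 9.192 + j10.95 V
  V2 = 25.9·(cos(-87.9°) + j·sin(-87.9°)) = 0.9491 - j25.88 V
Step 2 — Sum components: V_total = 10.14 - j14.93 V.
Step 3 — Convert to polar: |V_total| = 18.05 V, ∠V_total = -55.8°.

V_total = 18.05∠-55.8° V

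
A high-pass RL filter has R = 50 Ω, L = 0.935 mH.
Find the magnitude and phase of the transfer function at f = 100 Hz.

Step 1 — Angular frequency: ω = 2π·100 = 628.3 rad/s.
Step 2 — Transfer function: H(jω) = jωL/(R + jωL).
Step 3 — Numerator jωL = j·0.5875; denominator R + jωL = 50 + j0.5875.
Step 4 — H = 0.000138 + j0.01175.
Step 5 — Magnitude: |H| = 0.01175 (-38.6 dB); phase: φ = 89.3°.

|H| = 0.01175 (-38.6 dB), φ = 89.3°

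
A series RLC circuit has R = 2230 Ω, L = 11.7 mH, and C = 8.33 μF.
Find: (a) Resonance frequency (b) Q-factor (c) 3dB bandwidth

Step 1 — Resonance: ω₀ = 1/√(LC) = 1/√(0.0117·8.33e-06) = 3203 rad/s.
Step 2 — f₀ = ω₀/(2π) = 509.8 Hz.
Step 3 — Series Q: Q = ω₀L/R = 3203·0.0117/2230 = 0.01681.
Step 4 — Bandwidth: Δω = ω₀/Q = 1.906e+05 rad/s; BW = Δω/(2π) = 3.033e+04 Hz.

(a) f₀ = 509.8 Hz  (b) Q = 0.01681  (c) BW = 3.033e+04 Hz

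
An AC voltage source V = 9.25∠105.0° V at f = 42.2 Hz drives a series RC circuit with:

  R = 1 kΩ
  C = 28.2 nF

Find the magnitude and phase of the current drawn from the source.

Step 1 — Angular frequency: ω = 2π·f = 2π·42.2 = 265.2 rad/s.
Step 2 — Component impedances:
  R: Z = R = 1000 Ω
  C: Z = 1/(jωC) = -j/(ω·C) = 0 - j1.337e+05 Ω
Step 3 — Series combination: Z_total = R + C = 1000 - j1.337e+05 Ω = 1.337e+05∠-89.6° Ω.
Step 4 — Source phasor: V = 9.25∠105.0° V = -2.394 + j8.935 V.
Step 5 — Ohm's law: I = V / Z_total = (-2.394 + j8.935) / (1000 - j1.337e+05) = -6.694e-05 - j1.74e-05 A.
Step 6 — Convert to polar: |I| = 6.916e-05 A, ∠I = -165.4°.

I = 6.916e-05∠-165.4° A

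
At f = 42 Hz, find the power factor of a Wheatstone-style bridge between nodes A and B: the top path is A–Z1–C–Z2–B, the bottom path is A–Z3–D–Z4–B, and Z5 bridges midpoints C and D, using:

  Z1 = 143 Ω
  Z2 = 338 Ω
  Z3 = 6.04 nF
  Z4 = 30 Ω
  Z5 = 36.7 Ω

Step 1 — Angular frequency: ω = 2π·f = 2π·42 = 263.9 rad/s.
Step 2 — Component impedances:
  Z1: Z = R = 143 Ω
  Z2: Z = R = 338 Ω
  Z3: Z = 1/(jωC) = -j/(ω·C) = 0 - j6.274e+05 Ω
  Z4: Z = R = 30 Ω
  Z5: Z = R = 36.7 Ω
Step 3 — Bridge requires nodal analysis (the Z5 bridge couples midpoints C and D, so the two paths cannot be reduced to a simple series/parallel combination). Setting node B to ground and injecting 1 A at node A, the 3-node admittance system at A, C, D solves to V_A = Z_AB = 198.7 - j0.04806 Ω = 198.7∠-0.0° Ω.
Step 4 — Power factor: PF = cos(φ) = Re(Z)/|Z| = 198.7/198.7 = 1.
Step 5 — Type: Im(Z) = -0.04806 ⇒ leading (phase φ = -0.0°).

PF = 1 (leading, φ = -0.0°)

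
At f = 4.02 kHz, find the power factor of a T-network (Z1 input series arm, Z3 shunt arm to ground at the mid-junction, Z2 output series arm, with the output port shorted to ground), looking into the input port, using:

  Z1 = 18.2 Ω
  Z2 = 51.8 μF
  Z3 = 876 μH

Step 1 — Angular frequency: ω = 2π·f = 2π·4020 = 2.526e+04 rad/s.
Step 2 — Component impedances:
  Z1: Z = R = 18.2 Ω
  Z2: Z = 1/(jωC) = -j/(ω·C) = 0 - j0.7643 Ω
  Z3: Z = jωL = j·2.526e+04·0.000876 = 0 + j22.13 Ω
Step 3 — With the output port shorted to ground, the output series arm Z2 runs from the junction to ground; the shunt arm Z3 also runs from the junction to ground. They appear in parallel: Z3 || Z2 = 0 - j0.7916 Ω.
Step 4 — Series with input arm Z1: Z_in = Z1 + (Z3 || Z2) = 18.2 - j0.7916 Ω = 18.22∠-2.5° Ω.
Step 5 — Power factor: PF = cos(φ) = Re(Z)/|Z| = 18.2/18.217 = 0.9991.
Step 6 — Type: Im(Z) = -0.7916 ⇒ leading (phase φ = -2.5°).

PF = 0.9991 (leading, φ = -2.5°)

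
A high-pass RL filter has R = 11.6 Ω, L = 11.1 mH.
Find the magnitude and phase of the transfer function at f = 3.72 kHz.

Step 1 — Angular frequency: ω = 2π·3720 = 2.337e+04 rad/s.
Step 2 — Transfer function: H(jω) = jωL/(R + jωL).
Step 3 — Numerator jωL = j·259.4; denominator R + jωL = 11.6 + j259.4.
Step 4 — H = 0.998 + j0.04462.
Step 5 — Magnitude: |H| = 0.999 (-0.0 dB); phase: φ = 2.6°.

|H| = 0.999 (-0.0 dB), φ = 2.6°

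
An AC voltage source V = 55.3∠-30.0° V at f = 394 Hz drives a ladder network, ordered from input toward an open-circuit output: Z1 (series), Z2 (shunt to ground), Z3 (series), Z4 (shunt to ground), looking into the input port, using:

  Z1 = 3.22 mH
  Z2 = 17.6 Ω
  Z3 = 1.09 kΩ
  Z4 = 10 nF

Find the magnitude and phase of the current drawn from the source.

Step 1 — Angular frequency: ω = 2π·f = 2π·394 = 2476 rad/s.
Step 2 — Component impedances:
  Z1: Z = jωL = j·2476·0.00322 = 0 + j7.971 Ω
  Z2: Z = R = 17.6 Ω
  Z3: Z = R = 1090 Ω
  Z4: Z = 1/(jωC) = -j/(ω·C) = 0 - j4.039e+04 Ω
Step 3 — Ladder network (open output): work backward from the far end, alternating series and parallel combinations. Z_in = 17.6 + j7.964 Ω = 19.32∠24.3° Ω.
Step 4 — Source phasor: V = 55.3∠-30.0° V = 47.89 - j27.65 V.
Step 5 — Ohm's law: I = V / Z_total = (47.89 - j27.65) / (17.6 + j7.964) = 1.669 - j2.326 A.
Step 6 — Convert to polar: |I| = 2.863 A, ∠I = -54.3°.

I = 2.863∠-54.3° A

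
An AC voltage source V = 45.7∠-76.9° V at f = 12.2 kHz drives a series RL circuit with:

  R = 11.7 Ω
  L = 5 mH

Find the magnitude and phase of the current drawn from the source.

Step 1 — Angular frequency: ω = 2π·f = 2π·1.22e+04 = 7.665e+04 rad/s.
Step 2 — Component impedances:
  R: Z = R = 11.7 Ω
  L: Z = jωL = j·7.665e+04·0.005 = 0 + j383.3 Ω
Step 3 — Series combination: Z_total = R + L = 11.7 + j383.3 Ω = 383.5∠88.3° Ω.
Step 4 — Source phasor: V = 45.7∠-76.9° V = 10.36 - j44.51 V.
Step 5 — Ohm's law: I = V / Z_total = (10.36 - j44.51) / (11.7 + j383.3) = -0.1152 - j0.03054 A.
Step 6 — Convert to polar: |I| = 0.1192 A, ∠I = -165.2°.

I = 0.1192∠-165.2° A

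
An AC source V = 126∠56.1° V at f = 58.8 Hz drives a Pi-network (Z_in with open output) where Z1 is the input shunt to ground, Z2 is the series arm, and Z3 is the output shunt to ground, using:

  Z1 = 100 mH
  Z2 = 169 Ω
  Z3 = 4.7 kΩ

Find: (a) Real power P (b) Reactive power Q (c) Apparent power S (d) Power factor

Step 1 — Angular frequency: ω = 2π·f = 2π·58.8 = 369.5 rad/s.
Step 2 — Component impedances:
  Z1: Z = jωL = j·369.5·0.1 = 0 + j36.95 Ω
  Z2: Z = R = 169 Ω
  Z3: Z = R = 4700 Ω
Step 3 — With open output, the series arm Z2 and the output shunt Z3 appear in series to ground: Z2 + Z3 = 4869 Ω.
Step 4 — Parallel with input shunt Z1: Z_in = Z1 || (Z2 + Z3) = 0.2803 + j36.94 Ω = 36.94∠89.6° Ω.
Step 5 — Source phasor: V = 126∠56.1° V = 70.28 + j104.6 V.
Step 6 — Current: I = V / Z = 2.845 - j1.881 A = 3.411∠-33.5° A.
Step 7 — Complex power: S = V·I* = 3.261 + j429.7 VA.
Step 8 — Real power: P = Re(S) = 3.261 W.
Step 9 — Reactive power: Q = Im(S) = 429.7 VAR.
Step 10 — Apparent power: |S| = 429.7 VA.
Step 11 — Power factor: PF = P/|S| = 0.007588 (lagging).

(a) P = 3.261 W  (b) Q = 429.7 VAR  (c) S = 429.7 VA  (d) PF = 0.007588 (lagging)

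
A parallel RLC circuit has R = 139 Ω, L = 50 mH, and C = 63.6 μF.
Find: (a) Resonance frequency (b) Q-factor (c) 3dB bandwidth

Step 1 — Resonance: ω₀ = 1/√(LC) = 1/√(0.05·6.36e-05) = 560.8 rad/s.
Step 2 — f₀ = ω₀/(2π) = 89.25 Hz.
Step 3 — Parallel Q: Q = R/(ω₀L) = 139/(560.8·0.05) = 4.957.
Step 4 — Bandwidth: Δω = ω₀/Q = 113.1 rad/s; BW = Δω/(2π) = 18 Hz.

(a) f₀ = 89.25 Hz  (b) Q = 4.957  (c) BW = 18 Hz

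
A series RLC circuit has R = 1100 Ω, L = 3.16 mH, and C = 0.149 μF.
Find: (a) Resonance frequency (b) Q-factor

Step 1 — Resonance condition Im(Z)=0 gives ω₀ = 1/√(LC).
Step 2 — ω₀ = 1/√(0.00316·1.49e-07) = 4.609e+04 rad/s.
Step 3 — f₀ = ω₀/(2π) = 7335 Hz.
Step 4 — Series Q: Q = ω₀L/R = 4.609e+04·0.00316/1100 = 0.1324.

(a) f₀ = 7335 Hz  (b) Q = 0.1324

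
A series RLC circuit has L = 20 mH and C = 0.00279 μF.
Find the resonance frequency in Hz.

Step 1 — Resonance condition Im(Z)=0 gives ω₀ = 1/√(LC).
Step 2 — ω₀ = 1/√(0.02·2.79e-09) = 1.339e+05 rad/s.
Step 3 — f₀ = ω₀/(2π) = 2.131e+04 Hz.

f₀ = 2.131e+04 Hz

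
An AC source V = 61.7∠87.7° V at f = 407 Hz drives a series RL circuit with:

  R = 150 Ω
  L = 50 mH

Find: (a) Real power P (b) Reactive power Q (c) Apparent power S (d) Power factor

Step 1 — Angular frequency: ω = 2π·f = 2π·407 = 2557 rad/s.
Step 2 — Component impedances:
  R: Z = R = 150 Ω
  L: Z = jωL = j·2557·0.05 = 0 + j127.9 Ω
Step 3 — Series combination: Z_total = R + L = 150 + j127.9 Ω = 197.1∠40.4° Ω.
Step 4 — Source phasor: V = 61.7∠87.7° V = 2.476 + j61.65 V.
Step 5 — Current: I = V / Z = 0.2125 + j0.2299 A = 0.313∠47.3° A.
Step 6 — Complex power: S = V·I* = 14.7 + j12.53 VA.
Step 7 — Real power: P = Re(S) = 14.7 W.
Step 8 — Reactive power: Q = Im(S) = 12.53 VAR.
Step 9 — Apparent power: |S| = 19.31 VA.
Step 10 — Power factor: PF = P/|S| = 0.761 (lagging).

(a) P = 14.7 W  (b) Q = 12.53 VAR  (c) S = 19.31 VA  (d) PF = 0.761 (lagging)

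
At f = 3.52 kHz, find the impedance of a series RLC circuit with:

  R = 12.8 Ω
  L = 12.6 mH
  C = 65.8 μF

Step 1 — Angular frequency: ω = 2π·f = 2π·3520 = 2.212e+04 rad/s.
Step 2 — Component impedances:
  R: Z = R = 12.8 Ω
  L: Z = jωL = j·2.212e+04·0.0126 = 0 + j278.7 Ω
  C: Z = 1/(jωC) = -j/(ω·C) = 0 - j0.6872 Ω
Step 3 — Series combination: Z_total = R + L + C = 12.8 + j278 Ω = 278.3∠87.4° Ω.

Z = 12.8 + j278 Ω = 278.3∠87.4° Ω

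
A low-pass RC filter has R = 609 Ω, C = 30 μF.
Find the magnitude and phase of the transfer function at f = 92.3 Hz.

Step 1 — Angular frequency: ω = 2π·92.3 = 579.9 rad/s.
Step 2 — Transfer function: H(jω) = 1/(1 + jωRC).
Step 3 — Denominator: 1 + jωRC = 1 + j·579.9·609·3e-05 = 1 + j10.6.
Step 4 — H = 0.008829 - j0.09355.
Step 5 — Magnitude: |H| = 0.09396 (-20.5 dB); phase: φ = -84.6°.

|H| = 0.09396 (-20.5 dB), φ = -84.6°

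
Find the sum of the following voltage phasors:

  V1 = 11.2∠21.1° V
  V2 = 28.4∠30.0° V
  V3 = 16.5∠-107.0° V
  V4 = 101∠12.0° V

Step 1 — Convert each phasor to rectangular form:
  V1 = 11.2·(cos(21.1°) + j·sin(21.1°)) = 10.45 + j4.032 V
  V2 = 28.4·(cos(30.0°) + j·sin(30.0°)) = 24.6 + j14.2 V
  V3 = 16.5·(cos(-107.0°) + j·sin(-107.0°)) = -4.824 - j15.78 V
  V4 = 101·(cos(12.0°) + j·sin(12.0°)) = 98.79 + j21 V
Step 2 — Sum components: V_total = 129 + j23.45 V.
Step 3 — Convert to polar: |V_total| = 131.1 V, ∠V_total = 10.3°.

V_total = 131.1∠10.3° V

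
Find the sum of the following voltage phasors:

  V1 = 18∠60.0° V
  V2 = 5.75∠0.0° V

Step 1 — Convert each phasor to rectangular form:
  V1 = 18·(cos(60.0°) + j·sin(60.0°)) = 9 + j15.59 V
  V2 = 5.75·(cos(0.0°) + j·sin(0.0°)) = 5.75 V
Step 2 — Sum components: V_total = 14.75 + j15.59 V.
Step 3 — Convert to polar: |V_total| = 21.46 V, ∠V_total = 46.6°.

V_total = 21.46∠46.6° V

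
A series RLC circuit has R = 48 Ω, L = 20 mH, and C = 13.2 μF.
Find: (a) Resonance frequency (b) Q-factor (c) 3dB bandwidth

Step 1 — Resonance condition Im(Z)=0 gives ω₀ = 1/√(LC).
Step 2 — ω₀ = 1/√(0.02·1.32e-05) = 1946 rad/s.
Step 3 — f₀ = ω₀/(2π) = 309.8 Hz.
Step 4 — Series Q: Q = ω₀L/R = 1946·0.02/48 = 0.8109.
Step 5 — 3dB bandwidth: Δω = ω₀/Q = 2400 rad/s; BW = Δω/(2π) = 382 Hz.

(a) f₀ = 309.8 Hz  (b) Q = 0.8109  (c) BW = 382 Hz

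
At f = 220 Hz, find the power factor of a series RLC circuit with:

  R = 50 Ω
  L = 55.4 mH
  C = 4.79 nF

Step 1 — Angular frequency: ω = 2π·f = 2π·220 = 1382 rad/s.
Step 2 — Component impedances:
  R: Z = R = 50 Ω
  L: Z = jωL = j·1382·0.0554 = 0 + j76.58 Ω
  C: Z = 1/(jωC) = -j/(ω·C) = 0 - j1.51e+05 Ω
Step 3 — Series combination: Z_total = R + L + C = 50 - j1.51e+05 Ω = 1.51e+05∠-90.0° Ω.
Step 4 — Power factor: PF = cos(φ) = Re(Z)/|Z| = 50/1.5095e+05 = 0.0003312.
Step 5 — Type: Im(Z) = -1.51e+05 ⇒ leading (phase φ = -90.0°).

PF = 0.0003312 (leading, φ = -90.0°)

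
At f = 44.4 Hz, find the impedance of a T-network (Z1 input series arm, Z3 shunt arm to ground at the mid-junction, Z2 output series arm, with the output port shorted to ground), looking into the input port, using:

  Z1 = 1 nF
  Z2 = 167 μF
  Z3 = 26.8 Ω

Step 1 — Angular frequency: ω = 2π·f = 2π·44.4 = 279 rad/s.
Step 2 — Component impedances:
  Z1: Z = 1/(jωC) = -j/(ω·C) = 0 - j3.585e+06 Ω
  Z2: Z = 1/(jωC) = -j/(ω·C) = 0 - j21.46 Ω
  Z3: Z = R = 26.8 Ω
Step 3 — With the output port shorted to ground, the output series arm Z2 runs from the junction to ground; the shunt arm Z3 also runs from the junction to ground. They appear in parallel: Z3 || Z2 = 10.47 - j13.08 Ω.
Step 4 — Series with input arm Z1: Z_in = Z1 + (Z3 || Z2) = 10.47 - j3.585e+06 Ω = 3.585e+06∠-90.0° Ω.

Z = 10.47 - j3.585e+06 Ω = 3.585e+06∠-90.0° Ω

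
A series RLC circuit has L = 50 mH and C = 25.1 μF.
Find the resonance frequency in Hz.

Step 1 — Resonance condition Im(Z)=0 gives ω₀ = 1/√(LC).
Step 2 — ω₀ = 1/√(0.05·2.51e-05) = 892.6 rad/s.
Step 3 — f₀ = ω₀/(2π) = 142.1 Hz.

f₀ = 142.1 Hz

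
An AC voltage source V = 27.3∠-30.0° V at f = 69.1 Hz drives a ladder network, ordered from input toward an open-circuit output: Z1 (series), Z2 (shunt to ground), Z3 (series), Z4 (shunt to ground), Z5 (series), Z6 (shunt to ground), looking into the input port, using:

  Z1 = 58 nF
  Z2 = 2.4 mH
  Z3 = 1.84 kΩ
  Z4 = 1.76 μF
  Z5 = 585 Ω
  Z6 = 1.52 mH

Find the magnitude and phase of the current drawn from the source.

Step 1 — Angular frequency: ω = 2π·f = 2π·69.1 = 434.2 rad/s.
Step 2 — Component impedances:
  Z1: Z = 1/(jωC) = -j/(ω·C) = 0 - j3.971e+04 Ω
  Z2: Z = jωL = j·434.2·0.0024 = 0 + j1.042 Ω
  Z3: Z = R = 1840 Ω
  Z4: Z = 1/(jωC) = -j/(ω·C) = 0 - j1309 Ω
  Z5: Z = R = 585 Ω
  Z6: Z = jωL = j·434.2·0.00152 = 0 + j0.6599 Ω
Step 3 — Ladder network (open output): work backward from the far end, alternating series and parallel combinations. Z_in = 0.0004624 - j3.971e+04 Ω = 3.971e+04∠-90.0° Ω.
Step 4 — Source phasor: V = 27.3∠-30.0° V = 23.64 - j13.65 V.
Step 5 — Ohm's law: I = V / Z_total = (23.64 - j13.65) / (0.0004624 - j3.971e+04) = 0.0003437 + j0.0005954 A.
Step 6 — Convert to polar: |I| = 0.0006875 A, ∠I = 60.0°.

I = 0.0006875∠60.0° A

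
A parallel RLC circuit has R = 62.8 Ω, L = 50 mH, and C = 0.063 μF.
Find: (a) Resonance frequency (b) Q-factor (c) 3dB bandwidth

Step 1 — Resonance: ω₀ = 1/√(LC) = 1/√(0.05·6.3e-08) = 1.782e+04 rad/s.
Step 2 — f₀ = ω₀/(2π) = 2836 Hz.
Step 3 — Parallel Q: Q = R/(ω₀L) = 62.8/(1.782e+04·0.05) = 0.07049.
Step 4 — Bandwidth: Δω = ω₀/Q = 2.528e+05 rad/s; BW = Δω/(2π) = 4.023e+04 Hz.

(a) f₀ = 2836 Hz  (b) Q = 0.07049  (c) BW = 4.023e+04 Hz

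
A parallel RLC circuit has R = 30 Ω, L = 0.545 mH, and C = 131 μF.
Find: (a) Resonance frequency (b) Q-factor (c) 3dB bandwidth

Step 1 — Resonance: ω₀ = 1/√(LC) = 1/√(0.000545·0.000131) = 3743 rad/s.
Step 2 — f₀ = ω₀/(2π) = 595.6 Hz.
Step 3 — Parallel Q: Q = R/(ω₀L) = 30/(3743·0.000545) = 14.71.
Step 4 — Bandwidth: Δω = ω₀/Q = 254.5 rad/s; BW = Δω/(2π) = 40.5 Hz.

(a) f₀ = 595.6 Hz  (b) Q = 14.71  (c) BW = 40.5 Hz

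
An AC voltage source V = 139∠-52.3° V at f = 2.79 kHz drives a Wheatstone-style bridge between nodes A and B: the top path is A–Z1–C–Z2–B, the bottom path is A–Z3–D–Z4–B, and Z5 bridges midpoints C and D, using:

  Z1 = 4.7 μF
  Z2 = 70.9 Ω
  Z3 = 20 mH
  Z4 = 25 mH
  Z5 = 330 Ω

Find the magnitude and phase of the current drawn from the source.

Step 1 — Angular frequency: ω = 2π·f = 2π·2790 = 1.753e+04 rad/s.
Step 2 — Component impedances:
  Z1: Z = 1/(jωC) = -j/(ω·C) = 0 - j12.14 Ω
  Z2: Z = R = 70.9 Ω
  Z3: Z = jωL = j·1.753e+04·0.02 = 0 + j350.6 Ω
  Z4: Z = jωL = j·1.753e+04·0.025 = 0 + j438.3 Ω
  Z5: Z = R = 330 Ω
Step 3 — Bridge requires nodal analysis (the Z5 bridge couples midpoints C and D, so the two paths cannot be reduced to a simple series/parallel combination). Setting node B to ground and injecting 1 A at node A, the 3-node admittance system at A, C, D solves to V_A = Z_AB = 69.84 - j5.958 Ω = 70.09∠-4.9° Ω.
Step 4 — Source phasor: V = 139∠-52.3° V = 85 - j110 V.
Step 5 — Ohm's law: I = V / Z_total = (85 - j110) / (69.84 - j5.958) = 1.342 - j1.46 A.
Step 6 — Convert to polar: |I| = 1.983 A, ∠I = -47.4°.

I = 1.983∠-47.4° A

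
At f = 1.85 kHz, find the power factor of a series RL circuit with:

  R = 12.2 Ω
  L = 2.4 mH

Step 1 — Angular frequency: ω = 2π·f = 2π·1850 = 1.162e+04 rad/s.
Step 2 — Component impedances:
  R: Z = R = 12.2 Ω
  L: Z = jωL = j·1.162e+04·0.0024 = 0 + j27.9 Ω
Step 3 — Series combination: Z_total = R + L = 12.2 + j27.9 Ω = 30.45∠66.4° Ω.
Step 4 — Power factor: PF = cos(φ) = Re(Z)/|Z| = 12.2/30.45 = 0.4007.
Step 5 — Type: Im(Z) = 27.9 ⇒ lagging (phase φ = 66.4°).

PF = 0.4007 (lagging, φ = 66.4°)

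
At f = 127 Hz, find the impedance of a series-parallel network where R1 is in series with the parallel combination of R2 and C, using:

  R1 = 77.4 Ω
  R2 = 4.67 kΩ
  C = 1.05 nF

Step 1 — Angular frequency: ω = 2π·f = 2π·127 = 798 rad/s.
Step 2 — Component impedances:
  R1: Z = R = 77.4 Ω
  R2: Z = R = 4670 Ω
  C: Z = 1/(jωC) = -j/(ω·C) = 0 - j1.194e+06 Ω
Step 3 — Parallel branch: R2 || C = 1/(1/R2 + 1/C) = 4670 - j18.27 Ω.
Step 4 — Series with R1: Z_total = R1 + (R2 || C) = 4747 - j18.27 Ω = 4747∠-0.2° Ω.

Z = 4747 - j18.27 Ω = 4747∠-0.2° Ω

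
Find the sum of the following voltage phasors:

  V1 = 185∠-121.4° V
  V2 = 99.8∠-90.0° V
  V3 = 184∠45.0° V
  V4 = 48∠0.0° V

Step 1 — Convert each phasor to rectangular form:
  V1 = 185·(cos(-121.4°) + j·sin(-121.4°)) = -96.39 - j157.9 V
  V2 = 99.8·(cos(-90.0°) + j·sin(-90.0°)) = 0 - j99.8 V
  V3 = 184·(cos(45.0°) + j·sin(45.0°)) = 130.1 + j130.1 V
  V4 = 48·(cos(0.0°) + j·sin(0.0°)) = 48 V
Step 2 — Sum components: V_total = 81.72 - j127.6 V.
Step 3 — Convert to polar: |V_total| = 151.5 V, ∠V_total = -57.4°.

V_total = 151.5∠-57.4° V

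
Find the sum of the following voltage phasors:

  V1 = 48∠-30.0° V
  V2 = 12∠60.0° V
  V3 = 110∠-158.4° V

Step 1 — Convert each phasor to rectangular form:
  V1 = 48·(cos(-30.0°) + j·sin(-30.0°)) = 41.57 - j24 V
  V2 = 12·(cos(60.0°) + j·sin(60.0°)) = 6 + j10.39 V
  V3 = 110·(cos(-158.4°) + j·sin(-158.4°)) = -102.3 - j40.49 V
Step 2 — Sum components: V_total = -54.71 - j54.1 V.
Step 3 — Convert to polar: |V_total| = 76.94 V, ∠V_total = -135.3°.

V_total = 76.94∠-135.3° V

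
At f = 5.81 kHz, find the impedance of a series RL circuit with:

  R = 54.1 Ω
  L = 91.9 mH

Step 1 — Angular frequency: ω = 2π·f = 2π·5810 = 3.651e+04 rad/s.
Step 2 — Component impedances:
  R: Z = R = 54.1 Ω
  L: Z = jωL = j·3.651e+04·0.0919 = 0 + j3355 Ω
Step 3 — Series combination: Z_total = R + L = 54.1 + j3355 Ω = 3355∠89.1° Ω.

Z = 54.1 + j3355 Ω = 3355∠89.1° Ω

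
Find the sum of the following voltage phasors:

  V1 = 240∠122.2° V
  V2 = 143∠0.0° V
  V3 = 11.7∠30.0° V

Step 1 — Convert each phasor to rectangular form:
  V1 = 240·(cos(122.2°) + j·sin(122.2°)) = -127.9 + j203.1 V
  V2 = 143·(cos(0.0°) + j·sin(0.0°)) = 143 V
  V3 = 11.7·(cos(30.0°) + j·sin(30.0°)) = 10.13 + j5.85 V
Step 2 — Sum components: V_total = 25.24 + j208.9 V.
Step 3 — Convert to polar: |V_total| = 210.5 V, ∠V_total = 83.1°.

V_total = 210.5∠83.1° V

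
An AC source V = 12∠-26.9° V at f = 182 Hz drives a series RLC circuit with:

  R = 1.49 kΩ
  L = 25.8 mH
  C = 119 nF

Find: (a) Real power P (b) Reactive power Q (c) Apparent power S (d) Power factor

Step 1 — Angular frequency: ω = 2π·f = 2π·182 = 1144 rad/s.
Step 2 — Component impedances:
  R: Z = R = 1490 Ω
  L: Z = jωL = j·1144·0.0258 = 0 + j29.5 Ω
  C: Z = 1/(jωC) = -j/(ω·C) = 0 - j7349 Ω
Step 3 — Series combination: Z_total = R + L + C = 1490 - j7319 Ω = 7469∠-78.5° Ω.
Step 4 — Source phasor: V = 12∠-26.9° V = 10.7 - j5.429 V.
Step 5 — Current: I = V / Z = 0.0009981 + j0.001259 A = 0.001607∠51.6° A.
Step 6 — Complex power: S = V·I* = 0.003846 - j0.01889 VA.
Step 7 — Real power: P = Re(S) = 0.003846 W.
Step 8 — Reactive power: Q = Im(S) = -0.01889 VAR.
Step 9 — Apparent power: |S| = 0.01928 VA.
Step 10 — Power factor: PF = P/|S| = 0.1995 (leading).

(a) P = 0.003846 W  (b) Q = -0.01889 VAR  (c) S = 0.01928 VA  (d) PF = 0.1995 (leading)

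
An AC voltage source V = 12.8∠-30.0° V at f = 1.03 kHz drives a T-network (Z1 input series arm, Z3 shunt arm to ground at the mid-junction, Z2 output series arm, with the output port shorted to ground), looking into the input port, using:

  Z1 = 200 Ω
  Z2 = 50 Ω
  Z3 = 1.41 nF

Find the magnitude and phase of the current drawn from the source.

Step 1 — Angular frequency: ω = 2π·f = 2π·1030 = 6472 rad/s.
Step 2 — Component impedances:
  Z1: Z = R = 200 Ω
  Z2: Z = R = 50 Ω
  Z3: Z = 1/(jωC) = -j/(ω·C) = 0 - j1.096e+05 Ω
Step 3 — With the output port shorted to ground, the output series arm Z2 runs from the junction to ground; the shunt arm Z3 also runs from the junction to ground. They appear in parallel: Z3 || Z2 = 50 - j0.02281 Ω.
Step 4 — Series with input arm Z1: Z_in = Z1 + (Z3 || Z2) = 250 - j0.02281 Ω = 250∠-0.0° Ω.
Step 5 — Source phasor: V = 12.8∠-30.0° V = 11.09 - j6.4 V.
Step 6 — Ohm's law: I = V / Z_total = (11.09 - j6.4) / (250 - j0.02281) = 0.04434 - j0.0256 A.
Step 7 — Convert to polar: |I| = 0.0512 A, ∠I = -30.0°.

I = 0.0512∠-30.0° A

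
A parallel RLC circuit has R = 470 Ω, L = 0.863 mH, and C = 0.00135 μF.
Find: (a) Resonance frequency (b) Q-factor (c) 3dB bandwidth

Step 1 — Resonance: ω₀ = 1/√(LC) = 1/√(0.000863·1.35e-09) = 9.265e+05 rad/s.
Step 2 — f₀ = ω₀/(2π) = 1.475e+05 Hz.
Step 3 — Parallel Q: Q = R/(ω₀L) = 470/(9.265e+05·0.000863) = 0.5878.
Step 4 — Bandwidth: Δω = ω₀/Q = 1.576e+06 rad/s; BW = Δω/(2π) = 2.508e+05 Hz.

(a) f₀ = 1.475e+05 Hz  (b) Q = 0.5878  (c) BW = 2.508e+05 Hz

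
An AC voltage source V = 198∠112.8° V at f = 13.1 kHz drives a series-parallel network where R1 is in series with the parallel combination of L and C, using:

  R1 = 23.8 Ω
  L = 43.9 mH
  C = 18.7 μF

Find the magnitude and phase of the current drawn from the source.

Step 1 — Angular frequency: ω = 2π·f = 2π·1.31e+04 = 8.231e+04 rad/s.
Step 2 — Component impedances:
  R1: Z = R = 23.8 Ω
  L: Z = jωL = j·8.231e+04·0.0439 = 0 + j3613 Ω
  C: Z = 1/(jωC) = -j/(ω·C) = 0 - j0.6497 Ω
Step 3 — Parallel branch: L || C = 1/(1/L + 1/C) = 0 - j0.6498 Ω.
Step 4 — Series with R1: Z_total = R1 + (L || C) = 23.8 - j0.6498 Ω = 23.81∠-1.6° Ω.
Step 5 — Source phasor: V = 198∠112.8° V = -76.73 + j182.5 V.
Step 6 — Ohm's law: I = V / Z_total = (-76.73 + j182.5) / (23.8 - j0.6498) = -3.431 + j7.576 A.
Step 7 — Convert to polar: |I| = 8.316 A, ∠I = 114.4°.

I = 8.316∠114.4° A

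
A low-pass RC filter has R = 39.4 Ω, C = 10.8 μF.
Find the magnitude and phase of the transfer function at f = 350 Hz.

Step 1 — Angular frequency: ω = 2π·350 = 2199 rad/s.
Step 2 — Transfer function: H(jω) = 1/(1 + jωRC).
Step 3 — Denominator: 1 + jωRC = 1 + j·2199·39.4·1.08e-05 = 1 + j0.9358.
Step 4 — H = 0.5331 - j0.4989.
Step 5 — Magnitude: |H| = 0.7302 (-2.7 dB); phase: φ = -43.1°.

|H| = 0.7302 (-2.7 dB), φ = -43.1°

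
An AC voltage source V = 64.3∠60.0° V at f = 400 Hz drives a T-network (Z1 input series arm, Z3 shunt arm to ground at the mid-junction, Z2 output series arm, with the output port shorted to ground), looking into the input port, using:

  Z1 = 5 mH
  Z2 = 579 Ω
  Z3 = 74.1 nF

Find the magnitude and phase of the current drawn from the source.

Step 1 — Angular frequency: ω = 2π·f = 2π·400 = 2513 rad/s.
Step 2 — Component impedances:
  Z1: Z = jωL = j·2513·0.005 = 0 + j12.57 Ω
  Z2: Z = R = 579 Ω
  Z3: Z = 1/(jωC) = -j/(ω·C) = 0 - j5370 Ω
Step 3 — With the output port shorted to ground, the output series arm Z2 runs from the junction to ground; the shunt arm Z3 also runs from the junction to ground. They appear in parallel: Z3 || Z2 = 572.3 - j61.72 Ω.
Step 4 — Series with input arm Z1: Z_in = Z1 + (Z3 || Z2) = 572.3 - j49.15 Ω = 574.5∠-4.9° Ω.
Step 5 — Source phasor: V = 64.3∠60.0° V = 32.15 + j55.69 V.
Step 6 — Ohm's law: I = V / Z_total = (32.15 + j55.69) / (572.3 - j49.15) = 0.04747 + j0.1014 A.
Step 7 — Convert to polar: |I| = 0.1119 A, ∠I = 64.9°.

I = 0.1119∠64.9° A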